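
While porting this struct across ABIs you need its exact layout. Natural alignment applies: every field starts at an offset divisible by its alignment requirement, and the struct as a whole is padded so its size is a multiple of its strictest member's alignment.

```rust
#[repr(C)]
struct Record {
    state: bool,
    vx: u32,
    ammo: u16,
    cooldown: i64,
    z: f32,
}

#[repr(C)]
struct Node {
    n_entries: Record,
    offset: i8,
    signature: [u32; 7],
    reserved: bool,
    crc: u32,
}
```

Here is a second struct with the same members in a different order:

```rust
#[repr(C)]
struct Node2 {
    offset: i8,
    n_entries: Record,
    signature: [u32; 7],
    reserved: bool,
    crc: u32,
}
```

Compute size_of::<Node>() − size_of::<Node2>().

-8

Record: 0..1  state  (1B, 1-aligned); 1..4  -- padding (3B); 4..8  vx  (4B, 4-aligned); 8..10  ammo  (2B, 2-aligned); 10..16  -- padding (6B); 16..24  cooldown  (8B, 8-aligned); 24..28  z  (4B, 4-aligned); 28..32  -- tail padding (4B); sizeof = 32, alignof = 8
0..32  n_entries  (32B, 8-aligned)
32..33  offset  (1B, 1-aligned)
33..36  -- padding (3B)
36..64  signature  (28B, 4-aligned)
64..65  reserved  (1B, 1-aligned)
65..68  -- padding (3B)
68..72  crc  (4B, 4-aligned)
sizeof = 72, alignof = 8
— Node2 —
0..1  offset  (1B, 1-aligned)
1..8  -- padding (7B)
8..40  n_entries  (32B, 8-aligned)
40..68  signature  (28B, 4-aligned)
68..69  reserved  (1B, 1-aligned)
69..72  -- padding (3B)
72..76  crc  (4B, 4-aligned)
76..80  -- tail padding (4B)
sizeof = 80, alignof = 8
72 − 80 = -8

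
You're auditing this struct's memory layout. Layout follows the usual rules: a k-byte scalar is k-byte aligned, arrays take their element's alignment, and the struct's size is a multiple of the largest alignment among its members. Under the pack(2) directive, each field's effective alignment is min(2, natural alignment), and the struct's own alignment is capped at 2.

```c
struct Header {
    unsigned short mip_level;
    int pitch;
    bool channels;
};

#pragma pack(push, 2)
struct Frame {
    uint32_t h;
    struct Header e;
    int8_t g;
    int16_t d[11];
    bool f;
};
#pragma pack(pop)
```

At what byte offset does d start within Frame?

18

Header: @0: mip_level [2B, align 2] → 2; +2 pad (align 4); @4: pitch [4B, align 4] → 8; @8: channels [1B, align 1] → 9; +3 tail pad (align 4); size 12, align 4
@0: h [4B, align 2] → 4
@4: e [12B, align 2] → 16
@16: g [1B, align 1] → 17
+1 pad (align 2)
@18: d [22B, align 2] → 40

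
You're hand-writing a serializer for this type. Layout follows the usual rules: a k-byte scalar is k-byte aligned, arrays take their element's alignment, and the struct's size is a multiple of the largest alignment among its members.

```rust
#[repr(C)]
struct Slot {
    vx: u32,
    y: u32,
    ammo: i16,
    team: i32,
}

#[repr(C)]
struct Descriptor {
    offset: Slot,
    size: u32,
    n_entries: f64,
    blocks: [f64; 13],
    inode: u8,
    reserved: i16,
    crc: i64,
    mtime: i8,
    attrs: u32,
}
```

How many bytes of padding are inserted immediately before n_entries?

Slot: vx at 0 (size 4, align 4) → ends 4; y at 4 (size 4, align 4) → ends 8; ammo at 8 (size 2, align 2) → ends 10; pad 2 to align 4 for team; team at 12 (size 4, align 4) → ends 16; total 16 bytes, alignment 4
offset at 0 (size 16, align 4) → ends 16
size at 16 (size 4, align 4) → ends 20
pad 4 to align 8 for n_entries
n_entries at 24 (size 8, align 8) → ends 32

4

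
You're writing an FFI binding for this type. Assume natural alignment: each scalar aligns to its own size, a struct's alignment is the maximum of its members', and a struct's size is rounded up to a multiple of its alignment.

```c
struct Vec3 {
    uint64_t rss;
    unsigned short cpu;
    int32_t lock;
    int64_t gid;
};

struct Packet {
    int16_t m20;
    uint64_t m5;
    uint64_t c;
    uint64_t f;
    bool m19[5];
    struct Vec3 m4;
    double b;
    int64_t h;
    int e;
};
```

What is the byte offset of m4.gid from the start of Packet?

56

Vec3: rss at 0 (size 8, align 8) → ends 8; cpu at 8 (size 2, align 2) → ends 10; pad 2 to align 4 for lock; lock at 12 (size 4, align 4) → ends 16; gid at 16 (size 8, align 8) → ends 24; total 24 bytes, alignment 8
m20 at 0 (size 2, align 2) → ends 2
pad 6 to align 8 for m5
m5 at 8 (size 8, align 8) → ends 16
c at 16 (size 8, align 8) → ends 24
f at 24 (size 8, align 8) → ends 32
m19 at 32 (size 5, align 1) → ends 37
pad 3 to align 8 for m4
m4 at 40 (size 24, align 8) → ends 64
within Vec3: gid at 16
40 + 16 = 56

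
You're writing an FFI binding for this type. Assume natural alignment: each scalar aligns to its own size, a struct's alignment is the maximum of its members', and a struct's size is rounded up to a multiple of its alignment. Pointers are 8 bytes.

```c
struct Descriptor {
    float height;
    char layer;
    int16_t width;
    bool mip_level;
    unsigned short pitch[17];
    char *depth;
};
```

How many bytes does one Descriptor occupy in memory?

56 bytes

height at 0 (size 4, align 4) → ends 4
layer at 4 (size 1, align 1) → ends 5
pad 1 to align 2 for width
width at 6 (size 2, align 2) → ends 8
mip_level at 8 (size 1, align 1) → ends 9
pad 1 to align 2 for pitch
pitch at 10 (size 34, align 2) → ends 44
pad 4 to align 8 for depth
depth at 48 (size 8, align 8) → ends 56
total 56 bytes, alignment 8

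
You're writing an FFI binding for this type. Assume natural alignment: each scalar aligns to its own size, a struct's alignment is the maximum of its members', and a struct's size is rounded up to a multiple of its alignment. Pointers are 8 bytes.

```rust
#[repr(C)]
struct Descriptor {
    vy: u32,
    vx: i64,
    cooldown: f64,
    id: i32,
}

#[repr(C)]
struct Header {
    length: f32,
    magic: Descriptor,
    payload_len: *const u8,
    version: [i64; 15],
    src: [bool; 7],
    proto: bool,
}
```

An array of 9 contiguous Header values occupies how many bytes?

1584

Descriptor: 0..4  vy  (4B, 4-aligned); 4..8  -- padding (4B); 8..16  vx  (8B, 8-aligned); 16..24  cooldown  (8B, 8-aligned); 24..28  id  (4B, 4-aligned); 28..32  -- tail padding (4B); sizeof = 32, alignof = 8
0..4  length  (4B, 4-aligned)
4..8  -- padding (4B)
8..40  magic  (32B, 8-aligned)
40..48  payload_len  (8B, 8-aligned)
48..168  version  (120B, 8-aligned)
168..175  src  (7B, 1-aligned)
175..176  proto  (1B, 1-aligned)
sizeof = 176, alignof = 8
array of 9: 9 × 176 = 1584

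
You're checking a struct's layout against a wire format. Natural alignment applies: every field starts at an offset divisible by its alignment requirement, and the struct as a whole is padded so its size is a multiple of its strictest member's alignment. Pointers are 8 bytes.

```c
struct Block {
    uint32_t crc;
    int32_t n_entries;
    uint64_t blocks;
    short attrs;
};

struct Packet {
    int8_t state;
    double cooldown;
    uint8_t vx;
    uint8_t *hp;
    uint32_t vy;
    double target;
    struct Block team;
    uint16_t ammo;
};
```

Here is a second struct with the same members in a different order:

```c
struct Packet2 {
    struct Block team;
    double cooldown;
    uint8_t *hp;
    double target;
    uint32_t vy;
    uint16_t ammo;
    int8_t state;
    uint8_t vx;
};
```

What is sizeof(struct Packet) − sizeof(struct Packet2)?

24

Block: 0..4  crc  (4B, 4-aligned); 4..8  n_entries  (4B, 4-aligned); 8..16  blocks  (8B, 8-aligned); 16..18  attrs  (2B, 2-aligned); 18..24  -- tail padding (6B); sizeof = 24, alignof = 8
0..1  state  (1B, 1-aligned)
1..8  -- padding (7B)
8..16  cooldown  (8B, 8-aligned)
16..17  vx  (1B, 1-aligned)
17..24  -- padding (7B)
24..32  hp  (8B, 8-aligned)
32..36  vy  (4B, 4-aligned)
36..40  -- padding (4B)
40..48  target  (8B, 8-aligned)
48..72  team  (24B, 8-aligned)
72..74  ammo  (2B, 2-aligned)
74..80  -- tail padding (6B)
sizeof = 80, alignof = 8
— Packet2 —
0..24  team  (24B, 8-aligned)
24..32  cooldown  (8B, 8-aligned)
32..40  hp  (8B, 8-aligned)
40..48  target  (8B, 8-aligned)
48..52  vy  (4B, 4-aligned)
52..54  ammo  (2B, 2-aligned)
54..55  state  (1B, 1-aligned)
55..56  vx  (1B, 1-aligned)
sizeof = 56, alignof = 8
80 − 56 = 24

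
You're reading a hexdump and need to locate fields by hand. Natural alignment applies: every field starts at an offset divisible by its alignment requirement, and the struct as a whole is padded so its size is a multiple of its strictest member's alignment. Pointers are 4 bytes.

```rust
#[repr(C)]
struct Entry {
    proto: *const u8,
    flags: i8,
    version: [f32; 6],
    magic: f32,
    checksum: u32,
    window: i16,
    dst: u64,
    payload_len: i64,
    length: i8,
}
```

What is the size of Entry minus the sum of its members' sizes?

16

0..4  proto  (4B, 4-aligned)
4..5  flags  (1B, 1-aligned)
5..8  -- padding (3B)
8..32  version  (24B, 4-aligned)
32..36  magic  (4B, 4-aligned)
36..40  checksum  (4B, 4-aligned)
40..42  window  (2B, 2-aligned)
42..48  -- padding (6B)
48..56  dst  (8B, 8-aligned)
56..64  payload_len  (8B, 8-aligned)
64..65  length  (1B, 1-aligned)
65..72  -- tail padding (7B)
sizeof = 72, alignof = 8
data bytes 56, size 72 → padding 16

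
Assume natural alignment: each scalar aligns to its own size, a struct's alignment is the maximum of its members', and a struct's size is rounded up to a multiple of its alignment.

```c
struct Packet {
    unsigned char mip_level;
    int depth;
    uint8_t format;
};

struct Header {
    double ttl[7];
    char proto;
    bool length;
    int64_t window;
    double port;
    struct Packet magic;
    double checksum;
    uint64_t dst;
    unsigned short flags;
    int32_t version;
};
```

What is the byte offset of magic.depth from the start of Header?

Packet: 0..1  mip_level  (1B, 1-aligned); 1..4  -- padding (3B); 4..8  depth  (4B, 4-aligned); 8..9  format  (1B, 1-aligned); 9..12  -- tail padding (3B); sizeof = 12, alignof = 4
0..56  ttl  (56B, 8-aligned)
56..57  proto  (1B, 1-aligned)
57..58  length  (1B, 1-aligned)
58..64  -- padding (6B)
64..72  window  (8B, 8-aligned)
72..80  port  (8B, 8-aligned)
80..92  magic  (12B, 4-aligned)
within Packet: depth at 4
80 + 4 = 84

84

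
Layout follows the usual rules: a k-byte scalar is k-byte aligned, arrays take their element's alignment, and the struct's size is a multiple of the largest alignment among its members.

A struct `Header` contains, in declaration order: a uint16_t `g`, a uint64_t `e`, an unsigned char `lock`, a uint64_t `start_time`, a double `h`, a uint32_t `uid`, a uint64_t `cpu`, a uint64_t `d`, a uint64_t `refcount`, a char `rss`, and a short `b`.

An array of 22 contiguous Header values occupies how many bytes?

1760

@0: g [2B, align 2] → 2
+6 pad (align 8)
@8: e [8B, align 8] → 16
@16: lock [1B, align 1] → 17
+7 pad (align 8)
@24: start_time [8B, align 8] → 32
@32: h [8B, align 8] → 40
@40: uid [4B, align 4] → 44
+4 pad (align 8)
@48: cpu [8B, align 8] → 56
@56: d [8B, align 8] → 64
@64: refcount [8B, align 8] → 72
@72: rss [1B, align 1] → 73
+1 pad (align 2)
@74: b [2B, align 2] → 76
+4 tail pad (align 8)
size 80, align 8
array of 22: 22 × 80 = 1760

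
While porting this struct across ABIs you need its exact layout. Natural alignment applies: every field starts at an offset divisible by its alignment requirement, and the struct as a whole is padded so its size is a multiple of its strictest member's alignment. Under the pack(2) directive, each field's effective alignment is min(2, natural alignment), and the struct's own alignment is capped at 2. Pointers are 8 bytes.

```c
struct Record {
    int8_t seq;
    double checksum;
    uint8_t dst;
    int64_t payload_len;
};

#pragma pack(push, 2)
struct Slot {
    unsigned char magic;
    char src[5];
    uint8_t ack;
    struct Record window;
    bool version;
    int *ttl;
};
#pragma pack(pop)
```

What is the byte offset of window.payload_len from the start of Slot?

Record: @0: seq [1B, align 1] → 1; +7 pad (align 8); @8: checksum [8B, align 8] → 16; @16: dst [1B, align 1] → 17; +7 pad (align 8); @24: payload_len [8B, align 8] → 32; size 32, align 8
@0: magic [1B, align 1] → 1
@1: src [5B, align 1] → 6
@6: ack [1B, align 1] → 7
+1 pad (align 2)
@8: window [32B, align 2] → 40
within Record: payload_len at 24
8 + 24 = 32

32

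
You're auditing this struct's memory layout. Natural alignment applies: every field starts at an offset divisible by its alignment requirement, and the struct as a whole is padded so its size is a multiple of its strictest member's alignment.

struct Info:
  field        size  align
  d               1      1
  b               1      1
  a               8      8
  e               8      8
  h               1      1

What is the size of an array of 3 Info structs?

d at 0 (size 1, align 1) → ends 1
b at 1 (size 1, align 1) → ends 2
pad 6 to align 8 for a
a at 8 (size 8, align 8) → ends 16
e at 16 (size 8, align 8) → ends 24
h at 24 (size 1, align 1) → ends 25
tail pad 7 to reach multiple of 8
total 32 bytes, alignment 8
array of 3: 3 × 32 = 96

96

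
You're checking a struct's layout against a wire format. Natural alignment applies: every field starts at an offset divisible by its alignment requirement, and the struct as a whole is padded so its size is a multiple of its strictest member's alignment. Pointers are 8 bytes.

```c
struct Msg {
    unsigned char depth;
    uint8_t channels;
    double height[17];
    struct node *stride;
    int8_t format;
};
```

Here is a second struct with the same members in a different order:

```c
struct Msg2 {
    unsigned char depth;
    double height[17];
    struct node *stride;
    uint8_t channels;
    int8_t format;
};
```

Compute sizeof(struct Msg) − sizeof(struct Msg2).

@0: depth [1B, align 1] → 1
@1: channels [1B, align 1] → 2
+6 pad (align 8)
@8: height [136B, align 8] → 144
@144: stride [8B, align 8] → 152
@152: format [1B, align 1] → 153
+7 tail pad (align 8)
size 160, align 8
— Msg2 —
@0: depth [1B, align 1] → 1
+7 pad (align 8)
@8: height [136B, align 8] → 144
@144: stride [8B, align 8] → 152
@152: channels [1B, align 1] → 153
@153: format [1B, align 1] → 154
+6 tail pad (align 8)
size 160, align 8
160 − 160 = 0

0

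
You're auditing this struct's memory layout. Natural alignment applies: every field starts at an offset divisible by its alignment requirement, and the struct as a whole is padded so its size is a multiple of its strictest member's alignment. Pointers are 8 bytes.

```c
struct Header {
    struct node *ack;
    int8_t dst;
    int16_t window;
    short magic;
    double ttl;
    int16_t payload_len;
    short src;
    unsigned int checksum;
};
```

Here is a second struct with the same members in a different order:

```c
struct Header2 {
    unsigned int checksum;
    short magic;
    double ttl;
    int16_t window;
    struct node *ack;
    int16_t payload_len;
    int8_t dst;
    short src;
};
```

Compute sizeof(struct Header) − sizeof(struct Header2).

-8

0..8  ack  (8B, 8-aligned)
8..9  dst  (1B, 1-aligned)
9..10  -- padding (1B)
10..12  window  (2B, 2-aligned)
12..14  magic  (2B, 2-aligned)
14..16  -- padding (2B)
16..24  ttl  (8B, 8-aligned)
24..26  payload_len  (2B, 2-aligned)
26..28  src  (2B, 2-aligned)
28..32  checksum  (4B, 4-aligned)
sizeof = 32, alignof = 8
— Header2 —
0..4  checksum  (4B, 4-aligned)
4..6  magic  (2B, 2-aligned)
6..8  -- padding (2B)
8..16  ttl  (8B, 8-aligned)
16..18  window  (2B, 2-aligned)
18..24  -- padding (6B)
24..32  ack  (8B, 8-aligned)
32..34  payload_len  (2B, 2-aligned)
34..35  dst  (1B, 1-aligned)
35..36  -- padding (1B)
36..38  src  (2B, 2-aligned)
38..40  -- tail padding (2B)
sizeof = 40, alignof = 8
32 − 40 = -8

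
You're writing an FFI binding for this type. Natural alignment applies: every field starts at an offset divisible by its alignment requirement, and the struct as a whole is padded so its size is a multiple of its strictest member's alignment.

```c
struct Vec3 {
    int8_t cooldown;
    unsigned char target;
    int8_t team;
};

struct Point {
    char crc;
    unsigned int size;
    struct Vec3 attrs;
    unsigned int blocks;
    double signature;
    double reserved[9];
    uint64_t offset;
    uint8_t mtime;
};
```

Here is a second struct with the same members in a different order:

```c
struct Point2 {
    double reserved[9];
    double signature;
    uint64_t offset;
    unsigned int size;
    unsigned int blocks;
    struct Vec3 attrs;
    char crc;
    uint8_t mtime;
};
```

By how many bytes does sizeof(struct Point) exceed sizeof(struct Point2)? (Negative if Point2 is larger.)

8

Vec3: cooldown at 0 (size 1, align 1) → ends 1; target at 1 (size 1, align 1) → ends 2; team at 2 (size 1, align 1) → ends 3; total 3 bytes, alignment 1
crc at 0 (size 1, align 1) → ends 1
pad 3 to align 4 for size
size at 4 (size 4, align 4) → ends 8
attrs at 8 (size 3, align 1) → ends 11
pad 1 to align 4 for blocks
blocks at 12 (size 4, align 4) → ends 16
signature at 16 (size 8, align 8) → ends 24
reserved at 24 (size 72, align 8) → ends 96
offset at 96 (size 8, align 8) → ends 104
mtime at 104 (size 1, align 1) → ends 105
tail pad 7 to reach multiple of 8
total 112 bytes, alignment 8
— Point2 —
reserved at 0 (size 72, align 8) → ends 72
signature at 72 (size 8, align 8) → ends 80
offset at 80 (size 8, align 8) → ends 88
size at 88 (size 4, align 4) → ends 92
blocks at 92 (size 4, align 4) → ends 96
attrs at 96 (size 3, align 1) → ends 99
crc at 99 (size 1, align 1) → ends 100
mtime at 100 (size 1, align 1) → ends 101
tail pad 3 to reach multiple of 8
total 104 bytes, alignment 8
112 − 104 = 8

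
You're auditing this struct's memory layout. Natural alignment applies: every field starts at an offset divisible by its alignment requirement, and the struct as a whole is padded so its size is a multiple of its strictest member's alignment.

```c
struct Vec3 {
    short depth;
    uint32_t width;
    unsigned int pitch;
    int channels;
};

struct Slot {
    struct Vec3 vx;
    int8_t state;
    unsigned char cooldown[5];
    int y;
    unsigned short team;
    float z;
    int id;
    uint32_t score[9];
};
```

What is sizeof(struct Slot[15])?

1140

Vec3: depth at 0 (size 2, align 2) → ends 2; pad 2 to align 4 for width; width at 4 (size 4, align 4) → ends 8; pitch at 8 (size 4, align 4) → ends 12; channels at 12 (size 4, align 4) → ends 16; total 16 bytes, alignment 4
vx at 0 (size 16, align 4) → ends 16
state at 16 (size 1, align 1) → ends 17
cooldown at 17 (size 5, align 1) → ends 22
pad 2 to align 4 for y
y at 24 (size 4, align 4) → ends 28
team at 28 (size 2, align 2) → ends 30
pad 2 to align 4 for z
z at 32 (size 4, align 4) → ends 36
id at 36 (size 4, align 4) → ends 40
score at 40 (size 36, align 4) → ends 76
total 76 bytes, alignment 4
array of 15: 15 × 76 = 1140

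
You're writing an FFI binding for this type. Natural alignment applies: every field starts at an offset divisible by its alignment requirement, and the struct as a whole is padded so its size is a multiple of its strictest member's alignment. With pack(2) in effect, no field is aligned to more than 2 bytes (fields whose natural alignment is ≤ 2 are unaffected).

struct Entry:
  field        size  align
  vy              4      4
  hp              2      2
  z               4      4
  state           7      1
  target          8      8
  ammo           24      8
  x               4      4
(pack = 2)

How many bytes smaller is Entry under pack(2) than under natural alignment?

natural layout:
  0..4  vy  (4B, 4-aligned)
  4..6  hp  (2B, 2-aligned)
  6..8  -- padding (2B)
  8..12  z  (4B, 4-aligned)
  12..19  state  (7B, 1-aligned)
  19..24  -- padding (5B)
  24..32  target  (8B, 8-aligned)
  32..56  ammo  (24B, 8-aligned)
  56..60  x  (4B, 4-aligned)
  60..64  -- tail padding (4B)
  sizeof = 64, alignof = 8
packed(2) layout:
  0..4  vy  (4B, 2-aligned)
  4..6  hp  (2B, 2-aligned)
  6..10  z  (4B, 2-aligned)
  10..17  state  (7B, 1-aligned)
  17..18  -- padding (1B)
  18..26  target  (8B, 2-aligned)
  26..50  ammo  (24B, 2-aligned)
  50..54  x  (4B, 2-aligned)
  sizeof = 54, alignof = 2
64 − 54 = 10

10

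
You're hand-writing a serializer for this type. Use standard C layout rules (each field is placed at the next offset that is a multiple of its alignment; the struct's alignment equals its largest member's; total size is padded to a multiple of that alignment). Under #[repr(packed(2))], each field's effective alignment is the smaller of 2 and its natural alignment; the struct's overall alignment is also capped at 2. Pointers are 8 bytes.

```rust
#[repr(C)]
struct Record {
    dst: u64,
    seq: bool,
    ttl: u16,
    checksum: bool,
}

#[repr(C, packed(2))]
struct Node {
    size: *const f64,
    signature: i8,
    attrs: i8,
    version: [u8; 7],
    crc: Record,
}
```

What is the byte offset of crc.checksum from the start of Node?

Record: dst at 0 (size 8, align 8) → ends 8; seq at 8 (size 1, align 1) → ends 9; pad 1 to align 2 for ttl; ttl at 10 (size 2, align 2) → ends 12; checksum at 12 (size 1, align 1) → ends 13; tail pad 3 to reach multiple of 8; total 16 bytes, alignment 8
size at 0 (size 8, align 2) → ends 8
signature at 8 (size 1, align 1) → ends 9
attrs at 9 (size 1, align 1) → ends 10
version at 10 (size 7, align 1) → ends 17
pad 1 to align 2 for crc
crc at 18 (size 16, align 2) → ends 34
within Record: checksum at 12
18 + 12 = 30

30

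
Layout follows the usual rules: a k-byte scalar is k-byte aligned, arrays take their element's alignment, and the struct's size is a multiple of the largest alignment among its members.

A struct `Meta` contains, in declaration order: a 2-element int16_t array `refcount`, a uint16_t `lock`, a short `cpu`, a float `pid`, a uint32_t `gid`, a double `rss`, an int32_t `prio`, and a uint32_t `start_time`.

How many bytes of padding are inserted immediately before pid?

0

refcount at 0 (size 4, align 2) → ends 4
lock at 4 (size 2, align 2) → ends 6
cpu at 6 (size 2, align 2) → ends 8
pid at 8 (size 4, align 4) → ends 12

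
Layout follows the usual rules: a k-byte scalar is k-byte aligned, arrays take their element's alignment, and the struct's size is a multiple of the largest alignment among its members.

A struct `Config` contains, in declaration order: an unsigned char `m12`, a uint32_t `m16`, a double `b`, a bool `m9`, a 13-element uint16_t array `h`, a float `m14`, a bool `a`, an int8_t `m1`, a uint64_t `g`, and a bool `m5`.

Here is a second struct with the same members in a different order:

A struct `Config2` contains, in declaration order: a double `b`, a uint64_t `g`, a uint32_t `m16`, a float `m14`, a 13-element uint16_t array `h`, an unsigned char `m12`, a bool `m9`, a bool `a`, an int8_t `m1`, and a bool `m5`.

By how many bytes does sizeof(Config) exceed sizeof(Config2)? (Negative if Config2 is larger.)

16

0..1  m12  (1B, 1-aligned)
1..4  -- padding (3B)
4..8  m16  (4B, 4-aligned)
8..16  b  (8B, 8-aligned)
16..17  m9  (1B, 1-aligned)
17..18  -- padding (1B)
18..44  h  (26B, 2-aligned)
44..48  m14  (4B, 4-aligned)
48..49  a  (1B, 1-aligned)
49..50  m1  (1B, 1-aligned)
50..56  -- padding (6B)
56..64  g  (8B, 8-aligned)
64..65  m5  (1B, 1-aligned)
65..72  -- tail padding (7B)
sizeof = 72, alignof = 8
— Config2 —
0..8  b  (8B, 8-aligned)
8..16  g  (8B, 8-aligned)
16..20  m16  (4B, 4-aligned)
20..24  m14  (4B, 4-aligned)
24..50  h  (26B, 2-aligned)
50..51  m12  (1B, 1-aligned)
51..52  m9  (1B, 1-aligned)
52..53  a  (1B, 1-aligned)
53..54  m1  (1B, 1-aligned)
54..55  m5  (1B, 1-aligned)
55..56  -- tail padding (1B)
sizeof = 56, alignof = 8
72 − 56 = 16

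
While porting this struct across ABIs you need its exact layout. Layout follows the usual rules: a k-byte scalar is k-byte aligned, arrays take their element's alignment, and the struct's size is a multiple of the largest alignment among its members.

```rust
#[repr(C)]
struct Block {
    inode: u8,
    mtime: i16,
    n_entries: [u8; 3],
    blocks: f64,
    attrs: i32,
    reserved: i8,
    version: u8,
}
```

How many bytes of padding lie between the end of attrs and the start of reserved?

0

@0: inode [1B, align 1] → 1
+1 pad (align 2)
@2: mtime [2B, align 2] → 4
@4: n_entries [3B, align 1] → 7
+1 pad (align 8)
@8: blocks [8B, align 8] → 16
@16: attrs [4B, align 4] → 20
@20: reserved [1B, align 1] → 21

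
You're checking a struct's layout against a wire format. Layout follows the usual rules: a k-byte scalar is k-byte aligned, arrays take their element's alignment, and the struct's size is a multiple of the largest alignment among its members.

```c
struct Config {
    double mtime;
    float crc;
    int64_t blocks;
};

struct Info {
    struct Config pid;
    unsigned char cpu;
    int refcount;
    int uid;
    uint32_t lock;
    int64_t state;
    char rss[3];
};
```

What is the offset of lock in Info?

36

Config: 0..8  mtime  (8B, 8-aligned); 8..12  crc  (4B, 4-aligned); 12..16  -- padding (4B); 16..24  blocks  (8B, 8-aligned); sizeof = 24, alignof = 8
0..24  pid  (24B, 8-aligned)
24..25  cpu  (1B, 1-aligned)
25..28  -- padding (3B)
28..32  refcount  (4B, 4-aligned)
32..36  uid  (4B, 4-aligned)
36..40  lock  (4B, 4-aligned)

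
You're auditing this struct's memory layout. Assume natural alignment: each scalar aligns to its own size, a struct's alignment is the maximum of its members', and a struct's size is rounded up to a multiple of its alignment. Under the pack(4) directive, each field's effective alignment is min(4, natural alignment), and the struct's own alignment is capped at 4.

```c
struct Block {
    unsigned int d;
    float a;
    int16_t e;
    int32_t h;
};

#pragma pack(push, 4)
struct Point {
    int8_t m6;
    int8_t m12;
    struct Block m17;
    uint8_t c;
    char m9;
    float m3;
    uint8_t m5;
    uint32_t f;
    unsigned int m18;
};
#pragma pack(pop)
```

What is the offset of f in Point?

32

Block: 0..4  d  (4B, 4-aligned); 4..8  a  (4B, 4-aligned); 8..10  e  (2B, 2-aligned); 10..12  -- padding (2B); 12..16  h  (4B, 4-aligned); sizeof = 16, alignof = 4
0..1  m6  (1B, 1-aligned)
1..2  m12  (1B, 1-aligned)
2..4  -- padding (2B)
4..20  m17  (16B, 4-aligned)
20..21  c  (1B, 1-aligned)
21..22  m9  (1B, 1-aligned)
22..24  -- padding (2B)
24..28  m3  (4B, 4-aligned)
28..29  m5  (1B, 1-aligned)
29..32  -- padding (3B)
32..36  f  (4B, 4-aligned)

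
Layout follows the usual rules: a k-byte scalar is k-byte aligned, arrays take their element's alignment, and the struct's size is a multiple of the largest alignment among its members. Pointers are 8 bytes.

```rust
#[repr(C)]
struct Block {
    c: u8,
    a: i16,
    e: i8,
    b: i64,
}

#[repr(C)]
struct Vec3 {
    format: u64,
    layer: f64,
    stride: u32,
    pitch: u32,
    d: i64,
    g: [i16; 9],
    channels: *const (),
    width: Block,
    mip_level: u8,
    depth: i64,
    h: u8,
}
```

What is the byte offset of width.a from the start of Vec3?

Block: c at 0 (size 1, align 1) → ends 1; pad 1 to align 2 for a; a at 2 (size 2, align 2) → ends 4; e at 4 (size 1, align 1) → ends 5; pad 3 to align 8 for b; b at 8 (size 8, align 8) → ends 16; total 16 bytes, alignment 8
format at 0 (size 8, align 8) → ends 8
layer at 8 (size 8, align 8) → ends 16
stride at 16 (size 4, align 4) → ends 20
pitch at 20 (size 4, align 4) → ends 24
d at 24 (size 8, align 8) → ends 32
g at 32 (size 18, align 2) → ends 50
pad 6 to align 8 for channels
channels at 56 (size 8, align 8) → ends 64
width at 64 (size 16, align 8) → ends 80
within Block: a at 2
64 + 2 = 66

66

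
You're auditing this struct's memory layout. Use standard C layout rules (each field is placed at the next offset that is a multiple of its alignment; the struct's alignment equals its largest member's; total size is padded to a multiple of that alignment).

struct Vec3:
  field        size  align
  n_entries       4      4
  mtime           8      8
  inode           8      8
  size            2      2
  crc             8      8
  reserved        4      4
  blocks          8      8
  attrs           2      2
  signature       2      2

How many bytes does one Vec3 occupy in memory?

64

n_entries at 0 (size 4, align 4) → ends 4
pad 4 to align 8 for mtime
mtime at 8 (size 8, align 8) → ends 16
inode at 16 (size 8, align 8) → ends 24
size at 24 (size 2, align 2) → ends 26
pad 6 to align 8 for crc
crc at 32 (size 8, align 8) → ends 40
reserved at 40 (size 4, align 4) → ends 44
pad 4 to align 8 for blocks
blocks at 48 (size 8, align 8) → ends 56
attrs at 56 (size 2, align 2) → ends 58
signature at 58 (size 2, align 2) → ends 60
tail pad 4 to reach multiple of 8
total 64 bytes, alignment 8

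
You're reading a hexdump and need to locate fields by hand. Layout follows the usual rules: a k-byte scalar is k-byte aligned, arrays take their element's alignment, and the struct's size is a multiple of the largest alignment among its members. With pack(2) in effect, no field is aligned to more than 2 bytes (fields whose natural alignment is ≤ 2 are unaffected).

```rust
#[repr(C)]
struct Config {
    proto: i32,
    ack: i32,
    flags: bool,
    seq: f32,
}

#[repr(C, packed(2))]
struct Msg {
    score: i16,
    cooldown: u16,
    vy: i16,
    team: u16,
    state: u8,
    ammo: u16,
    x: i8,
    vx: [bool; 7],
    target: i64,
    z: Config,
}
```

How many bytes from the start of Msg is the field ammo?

10

Config: 0..4  proto  (4B, 4-aligned); 4..8  ack  (4B, 4-aligned); 8..9  flags  (1B, 1-aligned); 9..12  -- padding (3B); 12..16  seq  (4B, 4-aligned); sizeof = 16, alignof = 4
0..2  score  (2B, 2-aligned)
2..4  cooldown  (2B, 2-aligned)
4..6  vy  (2B, 2-aligned)
6..8  team  (2B, 2-aligned)
8..9  state  (1B, 1-aligned)
9..10  -- padding (1B)
10..12  ammo  (2B, 2-aligned)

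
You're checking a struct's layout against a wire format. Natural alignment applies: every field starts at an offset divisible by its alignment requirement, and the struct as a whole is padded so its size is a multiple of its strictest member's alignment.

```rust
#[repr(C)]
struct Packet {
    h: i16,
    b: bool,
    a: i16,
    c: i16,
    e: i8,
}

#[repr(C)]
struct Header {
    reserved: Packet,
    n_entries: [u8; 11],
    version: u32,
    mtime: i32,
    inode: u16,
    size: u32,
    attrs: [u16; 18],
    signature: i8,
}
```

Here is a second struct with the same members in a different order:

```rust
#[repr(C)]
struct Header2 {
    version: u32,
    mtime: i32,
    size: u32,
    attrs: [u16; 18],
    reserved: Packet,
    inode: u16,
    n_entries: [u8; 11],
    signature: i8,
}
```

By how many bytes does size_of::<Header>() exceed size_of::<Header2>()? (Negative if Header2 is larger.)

Packet: 0..2  h  (2B, 2-aligned); 2..3  b  (1B, 1-aligned); 3..4  -- padding (1B); 4..6  a  (2B, 2-aligned); 6..8  c  (2B, 2-aligned); 8..9  e  (1B, 1-aligned); 9..10  -- tail padding (1B); sizeof = 10, alignof = 2
0..10  reserved  (10B, 2-aligned)
10..21  n_entries  (11B, 1-aligned)
21..24  -- padding (3B)
24..28  version  (4B, 4-aligned)
28..32  mtime  (4B, 4-aligned)
32..34  inode  (2B, 2-aligned)
34..36  -- padding (2B)
36..40  size  (4B, 4-aligned)
40..76  attrs  (36B, 2-aligned)
76..77  signature  (1B, 1-aligned)
77..80  -- tail padding (3B)
sizeof = 80, alignof = 4
— Header2 —
0..4  version  (4B, 4-aligned)
4..8  mtime  (4B, 4-aligned)
8..12  size  (4B, 4-aligned)
12..48  attrs  (36B, 2-aligned)
48..58  reserved  (10B, 2-aligned)
58..60  inode  (2B, 2-aligned)
60..71  n_entries  (11B, 1-aligned)
71..72  signature  (1B, 1-aligned)
sizeof = 72, alignof = 4
80 − 72 = 8

8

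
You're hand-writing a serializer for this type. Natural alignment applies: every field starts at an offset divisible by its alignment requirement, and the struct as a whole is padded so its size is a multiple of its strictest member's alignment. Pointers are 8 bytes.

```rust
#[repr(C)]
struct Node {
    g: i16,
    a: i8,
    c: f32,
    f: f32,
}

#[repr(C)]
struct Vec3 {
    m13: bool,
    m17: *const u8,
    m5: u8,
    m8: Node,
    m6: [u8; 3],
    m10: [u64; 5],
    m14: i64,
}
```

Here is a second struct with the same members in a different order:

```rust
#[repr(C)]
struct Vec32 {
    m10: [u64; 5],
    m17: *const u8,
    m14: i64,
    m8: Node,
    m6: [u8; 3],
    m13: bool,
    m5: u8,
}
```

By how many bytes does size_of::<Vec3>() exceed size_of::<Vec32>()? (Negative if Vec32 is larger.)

Node: @0: g [2B, align 2] → 2; @2: a [1B, align 1] → 3; +1 pad (align 4); @4: c [4B, align 4] → 8; @8: f [4B, align 4] → 12; size 12, align 4
@0: m13 [1B, align 1] → 1
+7 pad (align 8)
@8: m17 [8B, align 8] → 16
@16: m5 [1B, align 1] → 17
+3 pad (align 4)
@20: m8 [12B, align 4] → 32
@32: m6 [3B, align 1] → 35
+5 pad (align 8)
@40: m10 [40B, align 8] → 80
@80: m14 [8B, align 8] → 88
size 88, align 8
— Vec32 —
@0: m10 [40B, align 8] → 40
@40: m17 [8B, align 8] → 48
@48: m14 [8B, align 8] → 56
@56: m8 [12B, align 4] → 68
@68: m6 [3B, align 1] → 71
@71: m13 [1B, align 1] → 72
@72: m5 [1B, align 1] → 73
+7 tail pad (align 8)
size 80, align 8
88 − 80 = 8

8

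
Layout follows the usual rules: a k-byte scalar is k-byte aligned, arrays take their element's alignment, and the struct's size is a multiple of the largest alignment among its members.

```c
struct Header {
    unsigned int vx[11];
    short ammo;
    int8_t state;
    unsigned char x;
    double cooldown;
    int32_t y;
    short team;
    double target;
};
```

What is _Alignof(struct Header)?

8

member alignments: vx=4, ammo=2, state=1, x=1, cooldown=8, y=4, team=2, target=8
max = 8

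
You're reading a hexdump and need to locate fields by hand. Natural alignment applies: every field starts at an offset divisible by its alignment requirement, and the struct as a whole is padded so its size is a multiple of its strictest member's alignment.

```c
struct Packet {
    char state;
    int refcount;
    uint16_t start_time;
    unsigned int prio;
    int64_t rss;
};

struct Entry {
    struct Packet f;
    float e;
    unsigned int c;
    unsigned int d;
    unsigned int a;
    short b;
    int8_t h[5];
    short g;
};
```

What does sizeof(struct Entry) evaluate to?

56 bytes

Packet: @0: state [1B, align 1] → 1; +3 pad (align 4); @4: refcount [4B, align 4] → 8; @8: start_time [2B, align 2] → 10; +2 pad (align 4); @12: prio [4B, align 4] → 16; @16: rss [8B, align 8] → 24; size 24, align 8
@0: f [24B, align 8] → 24
@24: e [4B, align 4] → 28
@28: c [4B, align 4] → 32
@32: d [4B, align 4] → 36
@36: a [4B, align 4] → 40
@40: b [2B, align 2] → 42
@42: h [5B, align 1] → 47
+1 pad (align 2)
@48: g [2B, align 2] → 50
+6 tail pad (align 8)
size 56, align 8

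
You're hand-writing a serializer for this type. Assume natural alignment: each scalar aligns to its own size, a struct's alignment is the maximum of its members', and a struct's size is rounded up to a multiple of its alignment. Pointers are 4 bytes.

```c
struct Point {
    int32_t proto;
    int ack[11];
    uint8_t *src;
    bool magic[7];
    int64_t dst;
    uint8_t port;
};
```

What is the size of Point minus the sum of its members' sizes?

12

@0: proto [4B, align 4] → 4
@4: ack [44B, align 4] → 48
@48: src [4B, align 4] → 52
@52: magic [7B, align 1] → 59
+5 pad (align 8)
@64: dst [8B, align 8] → 72
@72: port [1B, align 1] → 73
+7 tail pad (align 8)
size 80, align 8
data bytes 68, size 80 → padding 12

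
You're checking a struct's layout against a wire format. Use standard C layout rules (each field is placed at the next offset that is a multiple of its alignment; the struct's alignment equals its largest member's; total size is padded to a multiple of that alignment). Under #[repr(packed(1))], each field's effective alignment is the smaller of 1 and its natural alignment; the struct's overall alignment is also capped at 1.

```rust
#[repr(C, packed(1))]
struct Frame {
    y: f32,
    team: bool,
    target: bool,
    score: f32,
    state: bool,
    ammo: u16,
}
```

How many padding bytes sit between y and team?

@0: y [4B, align 1] → 4
@4: team [1B, align 1] → 5

0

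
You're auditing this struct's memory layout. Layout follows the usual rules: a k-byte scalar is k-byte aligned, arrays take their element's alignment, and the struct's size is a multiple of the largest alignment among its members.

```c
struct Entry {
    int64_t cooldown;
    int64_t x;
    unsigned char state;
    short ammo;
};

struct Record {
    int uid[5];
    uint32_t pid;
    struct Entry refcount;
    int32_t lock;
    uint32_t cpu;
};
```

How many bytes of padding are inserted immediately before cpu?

0

Entry: cooldown at 0 (size 8, align 8) → ends 8; x at 8 (size 8, align 8) → ends 16; state at 16 (size 1, align 1) → ends 17; pad 1 to align 2 for ammo; ammo at 18 (size 2, align 2) → ends 20; tail pad 4 to reach multiple of 8; total 24 bytes, alignment 8
uid at 0 (size 20, align 4) → ends 20
pid at 20 (size 4, align 4) → ends 24
refcount at 24 (size 24, align 8) → ends 48
lock at 48 (size 4, align 4) → ends 52
cpu at 52 (size 4, align 4) → ends 56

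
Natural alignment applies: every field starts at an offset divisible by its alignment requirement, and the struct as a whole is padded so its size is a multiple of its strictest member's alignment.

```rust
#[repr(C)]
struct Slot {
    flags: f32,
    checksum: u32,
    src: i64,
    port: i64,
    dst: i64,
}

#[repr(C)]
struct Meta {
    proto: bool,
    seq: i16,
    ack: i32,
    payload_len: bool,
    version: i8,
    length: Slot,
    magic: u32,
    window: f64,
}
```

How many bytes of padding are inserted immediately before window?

Slot: 0..4  flags  (4B, 4-aligned); 4..8  checksum  (4B, 4-aligned); 8..16  src  (8B, 8-aligned); 16..24  port  (8B, 8-aligned); 24..32  dst  (8B, 8-aligned); sizeof = 32, alignof = 8
0..1  proto  (1B, 1-aligned)
1..2  -- padding (1B)
2..4  seq  (2B, 2-aligned)
4..8  ack  (4B, 4-aligned)
8..9  payload_len  (1B, 1-aligned)
9..10  version  (1B, 1-aligned)
10..16  -- padding (6B)
16..48  length  (32B, 8-aligned)
48..52  magic  (4B, 4-aligned)
52..56  -- padding (4B)
56..64  window  (8B, 8-aligned)

4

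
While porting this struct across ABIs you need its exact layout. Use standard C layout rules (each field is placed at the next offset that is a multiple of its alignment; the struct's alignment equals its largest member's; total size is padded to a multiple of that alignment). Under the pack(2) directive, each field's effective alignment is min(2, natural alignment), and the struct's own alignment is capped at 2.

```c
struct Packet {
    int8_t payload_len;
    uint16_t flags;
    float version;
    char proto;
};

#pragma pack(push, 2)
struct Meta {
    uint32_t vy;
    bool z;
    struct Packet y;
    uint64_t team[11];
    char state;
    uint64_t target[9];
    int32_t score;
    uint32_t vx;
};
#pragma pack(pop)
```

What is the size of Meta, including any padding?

188

Packet: payload_len at 0 (size 1, align 1) → ends 1; pad 1 to align 2 for flags; flags at 2 (size 2, align 2) → ends 4; version at 4 (size 4, align 4) → ends 8; proto at 8 (size 1, align 1) → ends 9; tail pad 3 to reach multiple of 4; total 12 bytes, alignment 4
vy at 0 (size 4, align 2) → ends 4
z at 4 (size 1, align 1) → ends 5
pad 1 to align 2 for y
y at 6 (size 12, align 2) → ends 18
team at 18 (size 88, align 2) → ends 106
state at 106 (size 1, align 1) → ends 107
pad 1 to align 2 for target
target at 108 (size 72, align 2) → ends 180
score at 180 (size 4, align 2) → ends 184
vx at 184 (size 4, align 2) → ends 188
total 188 bytes, alignment 2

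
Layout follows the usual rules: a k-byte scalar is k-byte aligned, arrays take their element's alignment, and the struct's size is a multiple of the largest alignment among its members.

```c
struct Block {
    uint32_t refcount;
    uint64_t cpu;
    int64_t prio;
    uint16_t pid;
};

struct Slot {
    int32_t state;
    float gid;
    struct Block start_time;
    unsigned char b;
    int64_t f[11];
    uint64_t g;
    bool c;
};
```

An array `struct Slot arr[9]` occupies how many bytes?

1368

Block: @0: refcount [4B, align 4] → 4; +4 pad (align 8); @8: cpu [8B, align 8] → 16; @16: prio [8B, align 8] → 24; @24: pid [2B, align 2] → 26; +6 tail pad (align 8); size 32, align 8
@0: state [4B, align 4] → 4
@4: gid [4B, align 4] → 8
@8: start_time [32B, align 8] → 40
@40: b [1B, align 1] → 41
+7 pad (align 8)
@48: f [88B, align 8] → 136
@136: g [8B, align 8] → 144
@144: c [1B, align 1] → 145
+7 tail pad (align 8)
size 152, align 8
array of 9: 9 × 152 = 1368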